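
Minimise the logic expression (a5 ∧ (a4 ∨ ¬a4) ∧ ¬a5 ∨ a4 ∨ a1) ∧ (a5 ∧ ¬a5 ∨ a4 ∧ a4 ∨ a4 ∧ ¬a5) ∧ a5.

a4 ∧ a5

(a5 ∧ (a4 ∨ ¬a4) ∧ ¬a5 ∨ a4 ∨ a1) ∧ (a5 ∧ ¬a5 ∨ a4 ∧ a4 ∨ a4 ∧ ¬a5) ∧ a5
= (a5 ∧ ¬a5 ∨ a4 ∨ a1) ∧ (a5 ∧ ¬a5 ∨ a4 ∧ a4 ∨ a4 ∧ ¬a5) ∧ a5   — complement / identity
= (a5 ∧ ¬a5 ∨ a4 ∨ a1) ∧ (a5 ∧ ¬a5 ∨ a4 ∨ a4 ∧ ¬a5) ∧ a5   — idempotence
= (a5 ∧ ¬a5 ∨ a4 ∨ a1) ∧ (a5 ∧ ¬a5 ∨ a4) ∧ a5   — absorption
= (a5 ∧ ¬a5 ∨ a4) ∧ a5   — absorption
= a4 ∧ a5   — complement / identity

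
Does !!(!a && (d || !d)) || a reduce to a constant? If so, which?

!!(!a && (d || !d)) || a
= !!!a || a   (complement / identity)
= !a || a   (double negation)
= true   (complement)

yes, True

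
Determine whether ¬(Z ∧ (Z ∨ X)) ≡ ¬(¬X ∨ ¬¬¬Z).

No

E1: ¬(Z ∧ (Z ∨ X))
    = ¬Z   — absorption
E2: ¬(¬X ∨ ¬¬¬Z)
    = X ∧ ¬¬Z   — De Morgan
    = X ∧ Z   — double negation
These differ: at X=0, Z=0, E1 = 1 but E2 = 0.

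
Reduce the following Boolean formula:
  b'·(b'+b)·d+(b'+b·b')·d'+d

b'+d

b'·(b'+b)·d+(b'+b·b')·d'+d
= b'·(b'+b)·d+b'·d'+d   [complement / identity]
= b'·d+b'·d'+d   [complement / identity]
= b'+d   [distribution]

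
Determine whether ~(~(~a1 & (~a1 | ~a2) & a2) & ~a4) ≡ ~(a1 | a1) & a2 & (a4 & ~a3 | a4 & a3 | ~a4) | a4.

Yes

E1: ~(~(~a1 & (~a1 | ~a2) & a2) & ~a4)
    = ~a1 & (~a1 | ~a2) & a2 | a4
    = ~a1 & a2 | a4
E2: ~(a1 | a1) & a2 & (a4 & ~a3 | a4 & a3 | ~a4) | a4
    = ~(a1 | a1) & a2 & (a4 | ~a4) | a4
    = ~(a1 | a1) & a2 | a4
    = ~a1 & a2 | a4
Both reduce to ~a1 & a2 | a4, so they are equivalent.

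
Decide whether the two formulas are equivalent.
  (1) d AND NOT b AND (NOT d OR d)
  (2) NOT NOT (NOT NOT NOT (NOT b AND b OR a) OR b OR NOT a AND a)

No

E1: d AND NOT b AND (NOT d OR d)
    = d AND NOT b
E2: NOT NOT (NOT NOT NOT (NOT b AND b OR a) OR b OR NOT a AND a)
    = NOT NOT (NOT (NOT b AND b OR a) OR b OR NOT a AND a)
    = NOT NOT (NOT a OR b OR NOT a AND a)
    = NOT NOT (NOT a OR b)
    = NOT a OR b
These differ: at a=1, b=1, d=0, E1 = 0 but E2 = 1.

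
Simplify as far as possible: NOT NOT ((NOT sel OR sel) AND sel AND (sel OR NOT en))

NOT NOT ((NOT sel OR sel) AND sel AND (sel OR NOT en))
= (NOT sel OR sel) AND sel AND (sel OR NOT en)
= sel AND (sel OR NOT en)
= sel

sel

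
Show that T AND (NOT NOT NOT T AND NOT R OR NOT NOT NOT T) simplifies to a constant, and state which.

FALSE

T AND (NOT NOT NOT T AND NOT R OR NOT NOT NOT T)
= T AND NOT NOT NOT T
= T AND NOT T
= FALSE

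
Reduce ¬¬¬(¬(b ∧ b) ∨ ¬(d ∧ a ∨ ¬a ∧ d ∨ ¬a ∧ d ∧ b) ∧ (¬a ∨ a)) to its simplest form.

b ∧ d

¬¬¬(¬(b ∧ b) ∨ ¬(d ∧ a ∨ ¬a ∧ d ∨ ¬a ∧ d ∧ b) ∧ (¬a ∨ a))
= ¬¬¬(¬(b ∧ b) ∨ ¬(d ∧ a ∨ ¬a ∧ d) ∧ (¬a ∨ a))   — absorption
= ¬¬¬(¬(b ∧ b) ∨ ¬(d ∧ a ∨ ¬a ∧ d))   — complement / identity
= ¬¬¬(¬(b ∧ b) ∨ ¬d)   — distribution
= ¬(¬(b ∧ b) ∨ ¬d)   — double negation
= ¬(¬b ∨ ¬d)   — idempotence
= b ∧ d   — De Morgan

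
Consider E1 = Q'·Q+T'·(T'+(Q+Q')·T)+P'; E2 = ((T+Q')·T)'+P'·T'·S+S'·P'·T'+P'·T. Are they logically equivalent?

Yes

E1: Q'·Q+T'·(T'+(Q+Q')·T)+P'
    = T'·(T'+(Q+Q')·T)+P'   — complement / identity
    = T'·(T'+T)+P'   — complement / identity
    = T'+P'   — complement / identity
E2: ((T+Q')·T)'+P'·T'·S+S'·P'·T'+P'·T
    = ((T+Q')·T)'+P'·T'+P'·T   — distribution
    = ((T+Q')·T)'+P'   — distribution
    = T'+P'   — absorption
Both reduce to T'+P', so they are equivalent.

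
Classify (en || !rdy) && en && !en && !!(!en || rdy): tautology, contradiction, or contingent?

(en || !rdy) && en && !en && !!(!en || rdy)
= en && !en && !!(!en || rdy)   — absorption
= en && !en && (!en || rdy)   — double negation
= en && !en   — absorption
= false   — complement

contradiction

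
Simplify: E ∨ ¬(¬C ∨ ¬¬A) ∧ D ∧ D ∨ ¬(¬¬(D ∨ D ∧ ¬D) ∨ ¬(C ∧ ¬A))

E ∨ C ∧ ¬A

E ∨ ¬(¬C ∨ ¬¬A) ∧ D ∧ D ∨ ¬(¬¬(D ∨ D ∧ ¬D) ∨ ¬(C ∧ ¬A))
= E ∨ C ∧ ¬A ∧ D ∧ D ∨ ¬(¬¬(D ∨ D ∧ ¬D) ∨ ¬(C ∧ ¬A))   (De Morgan)
= E ∨ C ∧ ¬A ∧ D ∨ ¬(¬¬(D ∨ D ∧ ¬D) ∨ ¬(C ∧ ¬A))   (idempotence)
= E ∨ C ∧ ¬A ∧ D ∨ ¬(¬¬D ∨ ¬(C ∧ ¬A))   (complement / identity)
= E ∨ C ∧ ¬A ∧ D ∨ ¬D ∧ C ∧ ¬A   (De Morgan)
= E ∨ C ∧ ¬A   (distribution)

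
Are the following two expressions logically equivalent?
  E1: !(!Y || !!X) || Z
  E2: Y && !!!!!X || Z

E1: !(!Y || !!X) || Z
    = Y && !X || Z   — De Morgan
E2: Y && !!!!!X || Z
    = Y && !!!X || Z   — double negation
    = Y && !X || Z   — double negation
Both reduce to Y && !X || Z, so they are equivalent.

Yes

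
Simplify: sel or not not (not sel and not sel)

True

sel or not not (not sel and not sel)
= sel or not not not sel   — idempotence
= sel or not sel   — double negation
= True   — complement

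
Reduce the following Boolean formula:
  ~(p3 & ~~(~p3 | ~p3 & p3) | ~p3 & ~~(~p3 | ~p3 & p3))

p3

~(p3 & ~~(~p3 | ~p3 & p3) | ~p3 & ~~(~p3 | ~p3 & p3))
= ~~~(~p3 | ~p3 & p3)
= ~~~~p3
= ~~p3
= p3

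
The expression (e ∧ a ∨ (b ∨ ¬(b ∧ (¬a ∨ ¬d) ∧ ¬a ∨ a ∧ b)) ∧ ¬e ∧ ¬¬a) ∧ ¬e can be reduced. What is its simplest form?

(e ∧ a ∨ (b ∨ ¬(b ∧ (¬a ∨ ¬d) ∧ ¬a ∨ a ∧ b)) ∧ ¬e ∧ ¬¬a) ∧ ¬e
= (e ∧ a ∨ (b ∨ ¬(b ∧ ¬a ∨ a ∧ b)) ∧ ¬e ∧ ¬¬a) ∧ ¬e   — absorption
= (e ∧ a ∨ (b ∨ ¬b) ∧ ¬e ∧ ¬¬a) ∧ ¬e   — distribution
= (e ∧ a ∨ (b ∨ ¬b) ∧ ¬e ∧ a) ∧ ¬e   — double negation
= (e ∧ a ∨ ¬e ∧ a) ∧ ¬e   — complement / identity
= a ∧ ¬e   — distribution

a ∧ ¬e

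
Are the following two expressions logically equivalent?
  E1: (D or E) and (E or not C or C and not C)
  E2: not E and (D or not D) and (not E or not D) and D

No

E1: (D or E) and (E or not C or C and not C)
    = (D or E) and (E or not C)   [complement / identity]
    = E or D and not C   [distribution]
E2: not E and (D or not D) and (not E or not D) and D
    = not E and (not E or not D) and D   [complement / identity]
    = not E and D   [absorption]
These differ: at C=0, D=0, E=1, E1 = 1 but E2 = 0.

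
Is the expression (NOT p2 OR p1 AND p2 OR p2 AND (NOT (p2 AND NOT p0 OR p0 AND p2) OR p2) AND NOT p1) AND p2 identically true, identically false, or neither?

(NOT p2 OR p1 AND p2 OR p2 AND (NOT (p2 AND NOT p0 OR p0 AND p2) OR p2) AND NOT p1) AND p2
= (NOT p2 OR p1 AND p2 OR p2 AND (NOT p2 OR p2) AND NOT p1) AND p2   — distribution
= (NOT p2 OR p1 AND p2 OR p2 AND NOT p1) AND p2   — complement / identity
= (NOT p2 OR p2) AND p2   — distribution
= p2   — complement / identity
This depends on p2, so it is not a constant.

neither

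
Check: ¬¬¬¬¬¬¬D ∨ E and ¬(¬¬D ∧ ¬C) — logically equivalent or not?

E1: ¬¬¬¬¬¬¬D ∨ E
    = ¬¬¬¬¬D ∨ E   (double negation)
    = ¬¬¬D ∨ E   (double negation)
    = ¬D ∨ E   (double negation)
E2: ¬(¬¬D ∧ ¬C)
    = ¬D ∨ C   (De Morgan)
These differ: at C=0, D=1, E=1, E1 = 1 but E2 = 0.

No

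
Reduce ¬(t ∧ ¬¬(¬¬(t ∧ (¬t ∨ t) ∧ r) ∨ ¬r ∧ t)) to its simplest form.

¬(t ∧ ¬¬(¬¬(t ∧ (¬t ∨ t) ∧ r) ∨ ¬r ∧ t))
= ¬(t ∧ ¬¬(¬¬(t ∧ r) ∨ ¬r ∧ t))   (complement / identity)
= ¬(t ∧ ¬¬(t ∧ r ∨ ¬r ∧ t))   (double negation)
= ¬(t ∧ ¬¬t)   (distribution)
= ¬(t ∧ t)   (double negation)
= ¬t   (idempotence)

¬t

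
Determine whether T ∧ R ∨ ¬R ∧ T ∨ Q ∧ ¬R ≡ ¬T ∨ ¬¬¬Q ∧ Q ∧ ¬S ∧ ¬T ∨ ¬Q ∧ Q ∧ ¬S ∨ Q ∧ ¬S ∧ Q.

No

E1: T ∧ R ∨ ¬R ∧ T ∨ Q ∧ ¬R
    = T ∨ Q ∧ ¬R   — distribution
E2: ¬T ∨ ¬¬¬Q ∧ Q ∧ ¬S ∧ ¬T ∨ ¬Q ∧ Q ∧ ¬S ∨ Q ∧ ¬S ∧ Q
    = ¬T ∨ ¬Q ∧ Q ∧ ¬S ∧ ¬T ∨ ¬Q ∧ Q ∧ ¬S ∨ Q ∧ ¬S ∧ Q   — double negation
    = ¬T ∨ ¬Q ∧ Q ∧ ¬S ∨ Q ∧ ¬S ∧ Q   — absorption
    = ¬T ∨ Q ∧ ¬S   — distribution
These differ: at Q=1, R=1, S=0, T=0, E1 = 0 but E2 = 1.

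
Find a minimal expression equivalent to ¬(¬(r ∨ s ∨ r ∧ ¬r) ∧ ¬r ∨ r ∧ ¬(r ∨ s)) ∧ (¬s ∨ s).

r ∨ s

¬(¬(r ∨ s ∨ r ∧ ¬r) ∧ ¬r ∨ r ∧ ¬(r ∨ s)) ∧ (¬s ∨ s)
= ¬(¬(r ∨ s) ∧ ¬r ∨ r ∧ ¬(r ∨ s)) ∧ (¬s ∨ s)   — complement / identity
= ¬¬(r ∨ s) ∧ (¬s ∨ s)   — distribution
= (r ∨ s) ∧ (¬s ∨ s)   — double negation
= r ∨ s   — complement / identity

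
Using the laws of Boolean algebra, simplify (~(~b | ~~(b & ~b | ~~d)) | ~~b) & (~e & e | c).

(~(~b | ~~(b & ~b | ~~d)) | ~~b) & (~e & e | c)
= (~(~b | ~~~~d) | ~~b) & (~e & e | c)   [complement / identity]
= (b & ~~~d | ~~b) & (~e & e | c)   [De Morgan]
= (b & ~~~d | b) & (~e & e | c)   [double negation]
= (b & ~d | b) & (~e & e | c)   [double negation]
= b & (~e & e | c)   [absorption]
= b & c   [complement / identity]

b & c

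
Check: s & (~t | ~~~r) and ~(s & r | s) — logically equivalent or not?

E1: s & (~t | ~~~r)
    = s & (~t | ~r)   (double negation)
E2: ~(s & r | s)
    = ~s   (absorption)
These differ: at r=0, s=0, t=1, E1 = 0 but E2 = 1.

No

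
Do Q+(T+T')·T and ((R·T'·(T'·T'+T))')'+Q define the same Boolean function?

E1: Q+(T+T')·T
    = Q+T   [complement / identity]
E2: ((R·T'·(T'·T'+T))')'+Q
    = ((R·T'·(T'+T))')'+Q   [idempotence]
    = R·T'·(T'+T)+Q   [double negation]
    = R·T'+Q   [complement / identity]
These differ: at Q=0, R=0, T=1, E1 = 1 but E2 = 0.

No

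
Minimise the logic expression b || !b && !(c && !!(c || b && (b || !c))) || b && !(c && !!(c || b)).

b || !c

b || !b && !(c && !!(c || b && (b || !c))) || b && !(c && !!(c || b))
= b || !b && !(c && !!(c || b)) || b && !(c && !!(c || b))   (absorption)
= b || !(c && !!(c || b))   (distribution)
= b || !(c && (c || b))   (double negation)
= b || !c   (absorption)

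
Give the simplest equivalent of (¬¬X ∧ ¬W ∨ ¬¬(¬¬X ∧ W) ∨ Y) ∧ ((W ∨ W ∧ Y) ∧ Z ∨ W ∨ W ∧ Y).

(¬¬X ∧ ¬W ∨ ¬¬(¬¬X ∧ W) ∨ Y) ∧ ((W ∨ W ∧ Y) ∧ Z ∨ W ∨ W ∧ Y)
= (¬¬X ∧ ¬W ∨ ¬¬X ∧ W ∨ Y) ∧ ((W ∨ W ∧ Y) ∧ Z ∨ W ∨ W ∧ Y)   [double negation]
= (¬¬X ∧ ¬W ∨ ¬¬X ∧ W ∨ Y) ∧ (W ∨ W ∧ Y)   [absorption]
= (¬¬X ∨ Y) ∧ (W ∨ W ∧ Y)   [distribution]
= (¬¬X ∨ Y) ∧ W   [absorption]
= (X ∨ Y) ∧ W   [double negation]

(X ∨ Y) ∧ W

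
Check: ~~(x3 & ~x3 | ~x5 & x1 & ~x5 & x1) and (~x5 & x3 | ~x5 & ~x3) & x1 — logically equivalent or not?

E1: ~~(x3 & ~x3 | ~x5 & x1 & ~x5 & x1)
    = ~~(x3 & ~x3 | ~x5 & x1)   (idempotence)
    = ~~(~x5 & x1)   (complement / identity)
    = ~x5 & x1   (double negation)
E2: (~x5 & x3 | ~x5 & ~x3) & x1
    = ~x5 & x1   (distribution)
Both reduce to ~x5 & x1, so they are equivalent.

Yes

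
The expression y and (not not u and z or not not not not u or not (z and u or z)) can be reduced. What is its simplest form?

y and (not not u and z or not not not not u or not (z and u or z))
= y and (not not u and z or not not u or not (z and u or z))   [double negation]
= y and (not not u and z or not not u or not z)   [absorption]
= y and (not not u or not z)   [absorption]
= y and (u or not z)   [double negation]

y and (u or not z)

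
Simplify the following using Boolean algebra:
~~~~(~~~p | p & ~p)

~p

~~~~(~~~p | p & ~p)
= ~~~~~~~p   — complement / identity
= ~~~~~p   — double negation
= ~~~p   — double negation
= ~p   — double negation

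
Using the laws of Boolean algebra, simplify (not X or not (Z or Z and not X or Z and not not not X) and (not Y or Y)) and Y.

(not X or not Z) and Y

(not X or not (Z or Z and not X or Z and not not not X) and (not Y or Y)) and Y
= (not X or not (Z or Z and not X or Z and not not not X)) and Y   (complement / identity)
= (not X or not (Z or Z and not X or Z and not X)) and Y   (double negation)
= (not X or not (Z or Z and not X)) and Y   (idempotence)
= (not X or not Z) and Y   (absorption)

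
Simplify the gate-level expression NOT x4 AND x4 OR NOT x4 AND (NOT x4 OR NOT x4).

NOT x4

NOT x4 AND x4 OR NOT x4 AND (NOT x4 OR NOT x4)
= NOT x4 AND x4 OR NOT x4 AND NOT x4   [idempotence]
= NOT x4   [distribution]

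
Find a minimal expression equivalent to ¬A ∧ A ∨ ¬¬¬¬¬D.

¬A ∧ A ∨ ¬¬¬¬¬D
= ¬¬¬¬¬D   — complement / identity
= ¬¬¬D   — double negation
= ¬D   — double negation

¬D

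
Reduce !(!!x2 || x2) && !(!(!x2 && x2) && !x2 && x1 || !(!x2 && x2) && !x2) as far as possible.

!(!!x2 || x2) && !(!(!x2 && x2) && !x2 && x1 || !(!x2 && x2) && !x2)
= !(!!x2 || x2) && !(!(!x2 && x2) && !x2)   — absorption
= !(!!x2 || x2) && (!x2 && x2 || x2)   — De Morgan
= !(x2 || x2) && (!x2 && x2 || x2)   — double negation
= !x2 && (!x2 && x2 || x2)   — idempotence
= !x2 && x2   — complement / identity
= false   — complement

false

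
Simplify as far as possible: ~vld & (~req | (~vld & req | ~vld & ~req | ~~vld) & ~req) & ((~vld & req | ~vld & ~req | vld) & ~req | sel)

~vld & (~req | (~vld & req | ~vld & ~req | ~~vld) & ~req) & ((~vld & req | ~vld & ~req | vld) & ~req | sel)
= ~vld & (~req | (~vld & req | ~vld & ~req | vld) & ~req) & ((~vld & req | ~vld & ~req | vld) & ~req | sel)   (double negation)
= ~vld & ((~vld & req | ~vld & ~req | vld) & ~req | ~req & sel)   (distribution)
= ~vld & ((~vld | vld) & ~req | ~req & sel)   (distribution)
= ~vld & (~req | ~req & sel)   (complement / identity)
= ~vld & ~req   (absorption)

~vld & ~req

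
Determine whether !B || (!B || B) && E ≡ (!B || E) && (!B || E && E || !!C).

Yes

E1: !B || (!B || B) && E
    = !B || E   (complement / identity)
E2: (!B || E) && (!B || E && E || !!C)
    = (!B || E) && (!B || E && E || C)   (double negation)
    = (!B || E) && (!B || E || C)   (idempotence)
    = !B || E   (absorption)
Both reduce to !B || E, so they are equivalent.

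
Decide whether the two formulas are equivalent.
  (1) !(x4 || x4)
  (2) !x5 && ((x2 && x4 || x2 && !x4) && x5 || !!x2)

E1: !(x4 || x4)
    = !x4   (idempotence)
E2: !x5 && ((x2 && x4 || x2 && !x4) && x5 || !!x2)
    = !x5 && ((x2 && x4 || x2 && !x4) && x5 || x2)   (double negation)
    = !x5 && (x2 && x5 || x2)   (distribution)
    = !x5 && x2   (absorption)
These differ: at x2=0, x4=0, x5=1, E1 = 1 but E2 = 0.

No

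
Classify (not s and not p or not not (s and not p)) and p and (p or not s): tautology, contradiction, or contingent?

contradiction

(not s and not p or not not (s and not p)) and p and (p or not s)
= (not s and not p or s and not p) and p and (p or not s)   — double negation
= (not s and not p or s and not p) and p   — absorption
= not p and p   — distribution
= False   — complement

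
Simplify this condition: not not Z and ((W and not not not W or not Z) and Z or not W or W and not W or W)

not not Z and ((W and not not not W or not Z) and Z or not W or W and not W or W)
= not not Z and ((W and not W or not Z) and Z or not W or W and not W or W)   [double negation]
= not not Z and (not Z and Z or not W or W and not W or W)   [complement / identity]
= not not Z and (not W or W and not W or W)   [complement / identity]
= Z and (not W or W and not W or W)   [double negation]
= Z and (not W or W)   [complement / identity]
= Z   [complement / identity]

Z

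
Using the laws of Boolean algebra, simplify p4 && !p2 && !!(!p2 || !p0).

p4 && !p2 && !!(!p2 || !p0)
= p4 && !p2 && (!p2 || !p0)   (double negation)
= p4 && !p2   (absorption)

p4 && !p2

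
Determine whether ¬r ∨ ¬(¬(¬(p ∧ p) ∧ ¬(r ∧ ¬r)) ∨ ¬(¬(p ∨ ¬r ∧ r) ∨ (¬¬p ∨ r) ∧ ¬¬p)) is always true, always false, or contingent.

contingent

¬r ∨ ¬(¬(¬(p ∧ p) ∧ ¬(r ∧ ¬r)) ∨ ¬(¬(p ∨ ¬r ∧ r) ∨ (¬¬p ∨ r) ∧ ¬¬p))
= ¬r ∨ ¬(p ∧ p ∨ r ∧ ¬r ∨ ¬(¬(p ∨ ¬r ∧ r) ∨ (¬¬p ∨ r) ∧ ¬¬p))   [De Morgan]
= ¬r ∨ ¬(p ∧ p ∨ r ∧ ¬r ∨ ¬(¬(p ∨ ¬r ∧ r) ∨ ¬¬p))   [absorption]
= ¬r ∨ ¬(p ∧ p ∨ ¬(¬(p ∨ ¬r ∧ r) ∨ ¬¬p))   [complement / identity]
= ¬r ∨ ¬(p ∧ p ∨ ¬(¬p ∨ ¬¬p))   [complement / identity]
= ¬r ∨ ¬(p ∧ p ∨ p ∧ ¬p)   [De Morgan]
= ¬r ∨ ¬p   [distribution]
This depends on p, r, so it is not a constant.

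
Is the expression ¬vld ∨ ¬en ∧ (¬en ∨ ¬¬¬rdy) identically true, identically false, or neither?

neither

¬vld ∨ ¬en ∧ (¬en ∨ ¬¬¬rdy)
= ¬vld ∨ ¬en ∧ (¬en ∨ ¬rdy)   (double negation)
= ¬vld ∨ ¬en   (absorption)
This depends on en, vld, so it is not a constant.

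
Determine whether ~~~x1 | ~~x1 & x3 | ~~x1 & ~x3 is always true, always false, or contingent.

~~~x1 | ~~x1 & x3 | ~~x1 & ~x3
= ~~~x1 | ~~x1
= ~~~x1 | x1
= ~x1 | x1
= 1

always true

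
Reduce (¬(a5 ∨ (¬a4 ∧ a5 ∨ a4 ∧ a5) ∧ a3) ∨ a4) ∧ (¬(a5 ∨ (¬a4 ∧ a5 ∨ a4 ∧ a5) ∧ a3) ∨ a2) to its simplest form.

¬a5 ∨ a4 ∧ a2

(¬(a5 ∨ (¬a4 ∧ a5 ∨ a4 ∧ a5) ∧ a3) ∨ a4) ∧ (¬(a5 ∨ (¬a4 ∧ a5 ∨ a4 ∧ a5) ∧ a3) ∨ a2)
= ¬(a5 ∨ (¬a4 ∧ a5 ∨ a4 ∧ a5) ∧ a3) ∨ a4 ∧ a2   (distribution)
= ¬(a5 ∨ a5 ∧ a3) ∨ a4 ∧ a2   (distribution)
= ¬a5 ∨ a4 ∧ a2   (absorption)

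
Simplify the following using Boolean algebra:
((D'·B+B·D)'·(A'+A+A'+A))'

((D'·B+B·D)'·(A'+A+A'+A))'
= (B'·(A'+A+A'+A))'   — distribution
= (B'·(A'+A))'   — idempotence
= (B')'   — complement / identity
= B   — double negation

B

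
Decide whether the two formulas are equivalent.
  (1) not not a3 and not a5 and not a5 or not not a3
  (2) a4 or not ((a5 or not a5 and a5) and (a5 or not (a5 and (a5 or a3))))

E1: not not a3 and not a5 and not a5 or not not a3
    = not not a3 and not a5 or not not a3   (idempotence)
    = not not a3   (absorption)
    = a3   (double negation)
E2: a4 or not ((a5 or not a5 and a5) and (a5 or not (a5 and (a5 or a3))))
    = a4 or not ((a5 or not a5 and a5) and (a5 or not a5))   (absorption)
    = a4 or not (a5 and (a5 or not a5))   (complement / identity)
    = a4 or not a5   (complement / identity)
These differ: at a3=0, a4=1, a5=1, E1 = 0 but E2 = 1.

No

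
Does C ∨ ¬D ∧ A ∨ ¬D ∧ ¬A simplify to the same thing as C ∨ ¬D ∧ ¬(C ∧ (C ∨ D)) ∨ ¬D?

Yes

E1: C ∨ ¬D ∧ A ∨ ¬D ∧ ¬A
    = C ∨ ¬D   — distribution
E2: C ∨ ¬D ∧ ¬(C ∧ (C ∨ D)) ∨ ¬D
    = C ∨ ¬D ∧ ¬C ∨ ¬D   — absorption
    = C ∨ ¬D   — absorption
Both reduce to C ∨ ¬D, so they are equivalent.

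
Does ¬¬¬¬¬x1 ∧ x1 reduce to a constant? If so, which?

¬¬¬¬¬x1 ∧ x1
= ¬¬¬x1 ∧ x1
= ¬x1 ∧ x1
= False

yes, False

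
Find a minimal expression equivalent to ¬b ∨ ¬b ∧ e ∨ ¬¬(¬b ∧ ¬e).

¬b

¬b ∨ ¬b ∧ e ∨ ¬¬(¬b ∧ ¬e)
= ¬b ∨ ¬¬(¬b ∧ ¬e)   [absorption]
= ¬b ∨ ¬b ∧ ¬e   [double negation]
= ¬b   [absorption]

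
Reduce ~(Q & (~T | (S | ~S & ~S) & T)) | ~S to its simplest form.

~Q | ~S

~(Q & (~T | (S | ~S & ~S) & T)) | ~S
= ~(Q & (~T | (S | ~S) & T)) | ~S   [idempotence]
= ~(Q & (~T | T)) | ~S   [complement / identity]
= ~Q | ~S   [complement / identity]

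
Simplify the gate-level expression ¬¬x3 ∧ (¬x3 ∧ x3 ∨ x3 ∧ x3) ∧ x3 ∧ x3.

x3

¬¬x3 ∧ (¬x3 ∧ x3 ∨ x3 ∧ x3) ∧ x3 ∧ x3
= x3 ∧ (¬x3 ∧ x3 ∨ x3 ∧ x3) ∧ x3 ∧ x3   (double negation)
= x3 ∧ x3 ∧ x3 ∧ x3   (distribution)
= x3 ∧ x3   (idempotence)
= x3   (idempotence)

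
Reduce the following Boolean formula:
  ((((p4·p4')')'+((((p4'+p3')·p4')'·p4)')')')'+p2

p4+p2

((((p4·p4')')'+((((p4'+p3')·p4')'·p4)')')')'+p2
= ((p4·p4')'·(((p4'+p3')·p4')'·p4)')'+p2   [De Morgan]
= ((p4·p4')'·((p4')'·p4)')'+p2   [absorption]
= ((p4·p4')'·(p4·p4)')'+p2   [double negation]
= p4·p4'+p4·p4+p2   [De Morgan]
= p4+p2   [distribution]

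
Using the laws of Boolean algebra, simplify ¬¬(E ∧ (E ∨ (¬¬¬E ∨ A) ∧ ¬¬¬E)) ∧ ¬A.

E ∧ ¬A

¬¬(E ∧ (E ∨ (¬¬¬E ∨ A) ∧ ¬¬¬E)) ∧ ¬A
= ¬¬(E ∧ (E ∨ ¬¬¬E)) ∧ ¬A   (absorption)
= ¬¬(E ∧ (E ∨ ¬E)) ∧ ¬A   (double negation)
= E ∧ (E ∨ ¬E) ∧ ¬A   (double negation)
= E ∧ ¬A   (complement / identity)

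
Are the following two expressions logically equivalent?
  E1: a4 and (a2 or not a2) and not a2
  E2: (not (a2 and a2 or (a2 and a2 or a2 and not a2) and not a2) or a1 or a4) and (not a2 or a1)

No

E1: a4 and (a2 or not a2) and not a2
    = a4 and not a2   (complement / identity)
E2: (not (a2 and a2 or (a2 and a2 or a2 and not a2) and not a2) or a1 or a4) and (not a2 or a1)
    = (not (a2 and a2 or a2 and not a2) or a1 or a4) and (not a2 or a1)   (distribution)
    = (not a2 or a1 or a4) and (not a2 or a1)   (distribution)
    = not a2 or a1   (absorption)
These differ: at a1=1, a2=0, a4=0, E1 = 0 but E2 = 1.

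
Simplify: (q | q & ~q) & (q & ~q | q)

q

(q | q & ~q) & (q & ~q | q)
= q & q | q & ~q   [distribution]
= q   [distribution]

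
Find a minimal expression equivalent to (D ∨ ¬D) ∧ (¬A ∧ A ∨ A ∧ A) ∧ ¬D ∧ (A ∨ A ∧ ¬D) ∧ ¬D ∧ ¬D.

(D ∨ ¬D) ∧ (¬A ∧ A ∨ A ∧ A) ∧ ¬D ∧ (A ∨ A ∧ ¬D) ∧ ¬D ∧ ¬D
= (D ∨ ¬D) ∧ A ∧ ¬D ∧ (A ∨ A ∧ ¬D) ∧ ¬D ∧ ¬D   — distribution
= (D ∨ ¬D) ∧ A ∧ ¬D ∧ (A ∨ A ∧ ¬D) ∧ ¬D   — idempotence
= A ∧ ¬D ∧ (A ∨ A ∧ ¬D) ∧ ¬D   — complement / identity
= A ∧ ¬D ∧ A ∧ ¬D   — absorption
= A ∧ ¬D   — idempotence

A ∧ ¬D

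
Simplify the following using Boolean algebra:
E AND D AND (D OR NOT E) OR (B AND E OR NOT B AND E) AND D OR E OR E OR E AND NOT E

E AND D AND (D OR NOT E) OR (B AND E OR NOT B AND E) AND D OR E OR E OR E AND NOT E
= E AND D AND (D OR NOT E) OR E AND D OR E OR E OR E AND NOT E   (distribution)
= E AND D OR E AND D OR E OR E OR E AND NOT E   (absorption)
= E AND D OR E OR E OR E AND NOT E   (absorption)
= E OR E OR E AND NOT E   (absorption)
= E OR E   (complement / identity)
= E   (idempotence)

E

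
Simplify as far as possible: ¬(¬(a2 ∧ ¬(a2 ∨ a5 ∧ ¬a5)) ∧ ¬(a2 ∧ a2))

a2

¬(¬(a2 ∧ ¬(a2 ∨ a5 ∧ ¬a5)) ∧ ¬(a2 ∧ a2))
= a2 ∧ ¬(a2 ∨ a5 ∧ ¬a5) ∨ a2 ∧ a2   [De Morgan]
= a2 ∧ ¬a2 ∨ a2 ∧ a2   [complement / identity]
= a2   [distribution]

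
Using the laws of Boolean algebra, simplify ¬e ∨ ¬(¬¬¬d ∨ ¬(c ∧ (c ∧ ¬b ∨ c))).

¬e ∨ d ∧ c

¬e ∨ ¬(¬¬¬d ∨ ¬(c ∧ (c ∧ ¬b ∨ c)))
= ¬e ∨ ¬(¬¬¬d ∨ ¬(c ∧ c))   — absorption
= ¬e ∨ ¬¬d ∧ c ∧ c   — De Morgan
= ¬e ∨ d ∧ c ∧ c   — double negation
= ¬e ∨ d ∧ c   — idempotence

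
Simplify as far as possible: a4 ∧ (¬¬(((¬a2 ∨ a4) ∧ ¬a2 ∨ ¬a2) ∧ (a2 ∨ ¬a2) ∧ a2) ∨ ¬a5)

a4 ∧ (¬¬(((¬a2 ∨ a4) ∧ ¬a2 ∨ ¬a2) ∧ (a2 ∨ ¬a2) ∧ a2) ∨ ¬a5)
= a4 ∧ (((¬a2 ∨ a4) ∧ ¬a2 ∨ ¬a2) ∧ (a2 ∨ ¬a2) ∧ a2 ∨ ¬a5)
= a4 ∧ ((¬a2 ∨ ¬a2) ∧ (a2 ∨ ¬a2) ∧ a2 ∨ ¬a5)
= a4 ∧ ((¬a2 ∧ a2 ∨ ¬a2) ∧ a2 ∨ ¬a5)
= a4 ∧ (¬a2 ∧ a2 ∨ ¬a5)
= a4 ∧ ¬a5

a4 ∧ ¬a5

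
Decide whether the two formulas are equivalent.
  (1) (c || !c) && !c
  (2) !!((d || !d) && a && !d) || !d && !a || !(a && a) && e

No

E1: (c || !c) && !c
    = !c   (complement / identity)
E2: !!((d || !d) && a && !d) || !d && !a || !(a && a) && e
    = !!(a && !d) || !d && !a || !(a && a) && e   (complement / identity)
    = !!(a && !d) || !d && !a || !a && e   (idempotence)
    = a && !d || !d && !a || !a && e   (double negation)
    = !d || !a && e   (distribution)
These differ: at a=0, c=0, d=1, e=0, E1 = 1 but E2 = 0.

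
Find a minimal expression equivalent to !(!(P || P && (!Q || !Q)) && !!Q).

!(!(P || P && (!Q || !Q)) && !!Q)
= !(!(P || P && !Q) && !!Q)
= !(!P && !!Q)
= P || !Q

P || !Q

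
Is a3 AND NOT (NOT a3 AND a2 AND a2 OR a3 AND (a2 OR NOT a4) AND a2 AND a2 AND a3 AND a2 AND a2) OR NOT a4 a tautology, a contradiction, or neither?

neither

a3 AND NOT (NOT a3 AND a2 AND a2 OR a3 AND (a2 OR NOT a4) AND a2 AND a2 AND a3 AND a2 AND a2) OR NOT a4
= a3 AND NOT (NOT a3 AND a2 AND a2 OR a3 AND a2 AND a2 AND a3 AND a2 AND a2) OR NOT a4   [absorption]
= a3 AND NOT (NOT a3 AND a2 AND a2 OR a3 AND a2 AND a2) OR NOT a4   [idempotence]
= a3 AND NOT (a2 AND a2) OR NOT a4   [distribution]
= a3 AND NOT a2 OR NOT a4   [idempotence]
This depends on a2, a3, a4, so it is not a constant.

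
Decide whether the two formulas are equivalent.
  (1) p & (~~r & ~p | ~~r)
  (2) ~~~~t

E1: p & (~~r & ~p | ~~r)
    = p & ~~r   — absorption
    = p & r   — double negation
E2: ~~~~t
    = ~~t   — double negation
    = t   — double negation
These differ: at p=0, r=0, t=1, E1 = 0 but E2 = 1.

No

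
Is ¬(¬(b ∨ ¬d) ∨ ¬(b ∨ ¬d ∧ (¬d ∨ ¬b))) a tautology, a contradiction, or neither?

neither

¬(¬(b ∨ ¬d) ∨ ¬(b ∨ ¬d ∧ (¬d ∨ ¬b)))
= ¬(¬(b ∨ ¬d) ∨ ¬(b ∨ ¬d))   — absorption
= (b ∨ ¬d) ∧ (b ∨ ¬d)   — De Morgan
= b ∨ ¬d   — idempotence
This depends on b, d, so it is not a constant.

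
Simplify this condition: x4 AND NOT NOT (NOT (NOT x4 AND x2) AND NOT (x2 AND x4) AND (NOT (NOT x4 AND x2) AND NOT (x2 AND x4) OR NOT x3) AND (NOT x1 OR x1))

x4 AND NOT x2

x4 AND NOT NOT (NOT (NOT x4 AND x2) AND NOT (x2 AND x4) AND (NOT (NOT x4 AND x2) AND NOT (x2 AND x4) OR NOT x3) AND (NOT x1 OR x1))
= x4 AND NOT NOT (NOT (NOT x4 AND x2) AND NOT (x2 AND x4) AND (NOT (NOT x4 AND x2) AND NOT (x2 AND x4) OR NOT x3))   (complement / identity)
= x4 AND NOT NOT (NOT (NOT x4 AND x2) AND NOT (x2 AND x4))   (absorption)
= x4 AND NOT (NOT x4 AND x2 OR x2 AND x4)   (De Morgan)
= x4 AND NOT x2   (distribution)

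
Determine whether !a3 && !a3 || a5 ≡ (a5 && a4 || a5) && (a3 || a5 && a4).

E1: !a3 && !a3 || a5
    = !a3 || a5   — idempotence
E2: (a5 && a4 || a5) && (a3 || a5 && a4)
    = a5 && a3 || a5 && a4   — distribution
    = a5 && (a3 || a4)   — distribution
These differ: at a3=0, a4=0, a5=0, E1 = 1 but E2 = 0.

No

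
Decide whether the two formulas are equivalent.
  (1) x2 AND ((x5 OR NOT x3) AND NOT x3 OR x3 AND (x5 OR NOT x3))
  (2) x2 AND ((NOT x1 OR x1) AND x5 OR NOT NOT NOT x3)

E1: x2 AND ((x5 OR NOT x3) AND NOT x3 OR x3 AND (x5 OR NOT x3))
    = x2 AND (x5 OR NOT x3)   [distribution]
E2: x2 AND ((NOT x1 OR x1) AND x5 OR NOT NOT NOT x3)
    = x2 AND (x5 OR NOT NOT NOT x3)   [complement / identity]
    = x2 AND (x5 OR NOT x3)   [double negation]
Both reduce to x2 AND (x5 OR NOT x3), so they are equivalent.

Yes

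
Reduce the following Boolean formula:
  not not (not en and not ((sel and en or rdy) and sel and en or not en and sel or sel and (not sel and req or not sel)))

not not (not en and not ((sel and en or rdy) and sel and en or not en and sel or sel and (not sel and req or not sel)))
= not en and not ((sel and en or rdy) and sel and en or not en and sel or sel and (not sel and req or not sel))
= not en and not ((sel and en or rdy) and sel and en or not en and sel or sel and not sel)
= not en and not ((sel and en or rdy) and sel and en or not en and sel)
= not en and not (sel and en or not en and sel)
= not en and not sel

not en and not sel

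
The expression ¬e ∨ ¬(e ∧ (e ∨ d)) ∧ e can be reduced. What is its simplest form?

¬e ∨ ¬(e ∧ (e ∨ d)) ∧ e
= ¬e ∨ ¬e ∧ e   [absorption]
= ¬e   [complement / identity]

¬e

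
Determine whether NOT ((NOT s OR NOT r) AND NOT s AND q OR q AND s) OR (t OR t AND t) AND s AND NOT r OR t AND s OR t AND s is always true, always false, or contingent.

contingent

NOT ((NOT s OR NOT r) AND NOT s AND q OR q AND s) OR (t OR t AND t) AND s AND NOT r OR t AND s OR t AND s
= NOT (NOT s AND q OR q AND s) OR (t OR t AND t) AND s AND NOT r OR t AND s OR t AND s   [absorption]
= NOT (NOT s AND q OR q AND s) OR (t OR t) AND s AND NOT r OR t AND s OR t AND s   [idempotence]
= NOT (NOT s AND q OR q AND s) OR t AND s AND NOT r OR t AND s OR t AND s   [idempotence]
= NOT (NOT s AND q OR q AND s) OR t AND s AND NOT r OR t AND s   [idempotence]
= NOT q OR t AND s AND NOT r OR t AND s   [distribution]
= NOT q OR t AND s   [absorption]
This depends on q, s, t, so it is not a constant.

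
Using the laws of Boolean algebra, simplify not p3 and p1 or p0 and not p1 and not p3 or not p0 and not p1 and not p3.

not p3 and p1 or p0 and not p1 and not p3 or not p0 and not p1 and not p3
= not p3 and p1 or not p1 and not p3   — distribution
= not p3   — distribution

not p3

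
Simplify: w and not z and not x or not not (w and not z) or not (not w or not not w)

w and not z

w and not z and not x or not not (w and not z) or not (not w or not not w)
= w and not z and not x or not not (w and not z) or w and not w   — De Morgan
= w and not z and not x or w and not z or w and not w   — double negation
= w and not z and not x or w and not z   — complement / identity
= w and not z   — absorption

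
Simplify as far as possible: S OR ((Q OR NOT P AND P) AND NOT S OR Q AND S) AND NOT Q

S

S OR ((Q OR NOT P AND P) AND NOT S OR Q AND S) AND NOT Q
= S OR (Q AND NOT S OR Q AND S) AND NOT Q   — complement / identity
= S OR Q AND NOT Q   — distribution
= S   — complement / identity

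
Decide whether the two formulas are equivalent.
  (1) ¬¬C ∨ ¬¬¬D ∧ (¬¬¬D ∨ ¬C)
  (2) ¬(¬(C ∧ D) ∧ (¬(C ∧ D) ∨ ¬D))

No

E1: ¬¬C ∨ ¬¬¬D ∧ (¬¬¬D ∨ ¬C)
    = ¬¬C ∨ ¬¬¬D   (absorption)
    = ¬¬C ∨ ¬D   (double negation)
    = C ∨ ¬D   (double negation)
E2: ¬(¬(C ∧ D) ∧ (¬(C ∧ D) ∨ ¬D))
    = ¬¬(C ∧ D)   (absorption)
    = C ∧ D   (double negation)
These differ: at C=0, D=0, E1 = 1 but E2 = 0.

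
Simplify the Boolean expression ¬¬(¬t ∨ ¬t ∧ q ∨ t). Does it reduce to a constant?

True

¬¬(¬t ∨ ¬t ∧ q ∨ t)
= ¬t ∨ ¬t ∧ q ∨ t   (double negation)
= ¬t ∨ t   (absorption)
= True   (complement)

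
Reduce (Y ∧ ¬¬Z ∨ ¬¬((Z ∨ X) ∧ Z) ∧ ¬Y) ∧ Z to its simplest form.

Z

(Y ∧ ¬¬Z ∨ ¬¬((Z ∨ X) ∧ Z) ∧ ¬Y) ∧ Z
= (Y ∧ ¬¬Z ∨ ¬¬Z ∧ ¬Y) ∧ Z
= ¬¬Z ∧ Z
= Z ∧ Z
= Z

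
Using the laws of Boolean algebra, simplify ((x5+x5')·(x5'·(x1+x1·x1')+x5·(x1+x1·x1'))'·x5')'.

((x5+x5')·(x5'·(x1+x1·x1')+x5·(x1+x1·x1'))'·x5')'
= ((x5+x5')·(x1+x1·x1')'·x5')'   [distribution]
= ((x1+x1·x1')'·x5')'   [complement / identity]
= x1+x1·x1'+x5   [De Morgan]
= x1+x5   [complement / identity]

x1+x5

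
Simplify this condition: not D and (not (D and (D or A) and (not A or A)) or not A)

not D

not D and (not (D and (D or A) and (not A or A)) or not A)
= not D and (not (D and (not A or A)) or not A)
= not D and (not D or not A)
= not D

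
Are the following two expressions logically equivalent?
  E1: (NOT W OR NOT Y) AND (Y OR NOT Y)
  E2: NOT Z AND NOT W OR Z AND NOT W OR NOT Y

Yes

E1: (NOT W OR NOT Y) AND (Y OR NOT Y)
    = NOT W OR NOT Y   [complement / identity]
E2: NOT Z AND NOT W OR Z AND NOT W OR NOT Y
    = NOT W OR NOT Y   [distribution]
Both reduce to NOT W OR NOT Y, so they are equivalent.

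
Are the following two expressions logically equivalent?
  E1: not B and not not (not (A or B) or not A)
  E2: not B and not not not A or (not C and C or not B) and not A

E1: not B and not not (not (A or B) or not A)
    = not B and not ((A or B) and A)   (De Morgan)
    = not B and not A   (absorption)
E2: not B and not not not A or (not C and C or not B) and not A
    = not B and not not not A or not B and not A   (complement / identity)
    = not B and not A or not B and not A   (double negation)
    = not B and not A   (idempotence)
Both reduce to not B and not A, so they are equivalent.

Yes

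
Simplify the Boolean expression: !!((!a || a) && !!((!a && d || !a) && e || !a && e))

!!((!a || a) && !!((!a && d || !a) && e || !a && e))
= !!((!a || a) && !!(!a && e || !a && e))   [absorption]
= !!((!a || a) && (!a && e || !a && e))   [double negation]
= !!(!a && e || !a && e)   [complement / identity]
= !!(!a && e)   [idempotence]
= !a && e   [double negation]

!a && e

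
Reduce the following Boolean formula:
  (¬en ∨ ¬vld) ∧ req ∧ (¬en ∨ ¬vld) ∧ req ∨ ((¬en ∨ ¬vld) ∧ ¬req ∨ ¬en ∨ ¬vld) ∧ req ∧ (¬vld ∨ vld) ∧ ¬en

(¬en ∨ ¬vld) ∧ req ∧ (¬en ∨ ¬vld) ∧ req ∨ ((¬en ∨ ¬vld) ∧ ¬req ∨ ¬en ∨ ¬vld) ∧ req ∧ (¬vld ∨ vld) ∧ ¬en
= (¬en ∨ ¬vld) ∧ req ∧ (¬en ∨ ¬vld) ∧ req ∨ (¬en ∨ ¬vld) ∧ req ∧ (¬vld ∨ vld) ∧ ¬en   [absorption]
= (¬en ∨ ¬vld) ∧ req ∧ (¬en ∨ ¬vld) ∧ req ∨ (¬en ∨ ¬vld) ∧ req ∧ ¬en   [complement / identity]
= (¬en ∨ ¬vld) ∧ req ∨ (¬en ∨ ¬vld) ∧ req ∧ ¬en   [idempotence]
= (¬en ∨ ¬vld) ∧ req   [absorption]

(¬en ∨ ¬vld) ∧ req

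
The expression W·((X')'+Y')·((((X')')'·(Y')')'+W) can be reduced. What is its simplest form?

W·((X')'+Y')·((((X')')'·(Y')')'+W)
= W·((X')'+Y')·((X')'+Y'+W)   (De Morgan)
= W·((X')'+Y')·(X+Y'+W)   (double negation)
= W·(X+Y')·(X+Y'+W)   (double negation)
= W·(X+Y')   (absorption)

W·(X+Y')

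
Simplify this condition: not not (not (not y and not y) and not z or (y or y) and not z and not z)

not not (not (not y and not y) and not z or (y or y) and not z and not z)
= not not ((y or y) and not z or (y or y) and not z and not z)   — De Morgan
= not not ((y or y) and not z)   — absorption
= not not (y and not z)   — idempotence
= y and not z   — double negation

y and not z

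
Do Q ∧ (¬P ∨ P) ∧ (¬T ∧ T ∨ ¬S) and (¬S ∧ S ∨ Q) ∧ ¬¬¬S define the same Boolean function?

E1: Q ∧ (¬P ∨ P) ∧ (¬T ∧ T ∨ ¬S)
    = Q ∧ (¬T ∧ T ∨ ¬S)
    = Q ∧ ¬S
E2: (¬S ∧ S ∨ Q) ∧ ¬¬¬S
    = (¬S ∧ S ∨ Q) ∧ ¬S
    = Q ∧ ¬S
Both reduce to Q ∧ ¬S, so they are equivalent.

Yes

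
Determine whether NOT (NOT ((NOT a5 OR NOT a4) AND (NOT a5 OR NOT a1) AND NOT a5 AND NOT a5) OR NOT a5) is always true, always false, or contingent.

NOT (NOT ((NOT a5 OR NOT a4) AND (NOT a5 OR NOT a1) AND NOT a5 AND NOT a5) OR NOT a5)
= NOT (NOT ((NOT a5 OR NOT a4) AND (NOT a5 OR NOT a1) AND NOT a5) OR NOT a5)   [idempotence]
= NOT (NOT ((NOT a5 OR NOT a4) AND NOT a5) OR NOT a5)   [absorption]
= (NOT a5 OR NOT a4) AND NOT a5 AND a5   [De Morgan]
= NOT a5 AND a5   [absorption]
= FALSE   [complement]

always false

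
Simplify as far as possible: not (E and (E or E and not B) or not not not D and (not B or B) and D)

not E

not (E and (E or E and not B) or not not not D and (not B or B) and D)
= not (E and (E or E and not B) or not D and (not B or B) and D)   [double negation]
= not (E and (E or E and not B) or not D and D)   [complement / identity]
= not (E and E or not D and D)   [absorption]
= not (E and E)   [complement / identity]
= not E   [idempotence]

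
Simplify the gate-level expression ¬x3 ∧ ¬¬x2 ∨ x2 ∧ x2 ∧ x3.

x2

¬x3 ∧ ¬¬x2 ∨ x2 ∧ x2 ∧ x3
= ¬x3 ∧ ¬¬x2 ∨ x2 ∧ x3
= ¬x3 ∧ x2 ∨ x2 ∧ x3
= x2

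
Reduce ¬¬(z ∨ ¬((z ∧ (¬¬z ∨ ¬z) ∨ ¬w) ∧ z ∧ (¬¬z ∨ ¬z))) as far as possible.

¬¬(z ∨ ¬((z ∧ (¬¬z ∨ ¬z) ∨ ¬w) ∧ z ∧ (¬¬z ∨ ¬z)))
= ¬¬(z ∨ ¬(z ∧ (¬¬z ∨ ¬z)))   — absorption
= ¬¬(z ∨ ¬(z ∧ (z ∨ ¬z)))   — double negation
= ¬¬(z ∨ ¬z)   — complement / identity
= z ∨ ¬z   — double negation
= True   — complement

True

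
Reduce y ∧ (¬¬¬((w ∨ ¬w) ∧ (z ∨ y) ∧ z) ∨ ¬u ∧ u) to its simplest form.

y ∧ (¬¬¬((w ∨ ¬w) ∧ (z ∨ y) ∧ z) ∨ ¬u ∧ u)
= y ∧ (¬¬¬((z ∨ y) ∧ z) ∨ ¬u ∧ u)   [complement / identity]
= y ∧ (¬((z ∨ y) ∧ z) ∨ ¬u ∧ u)   [double negation]
= y ∧ (¬z ∨ ¬u ∧ u)   [absorption]
= y ∧ ¬z   [complement / identity]

y ∧ ¬z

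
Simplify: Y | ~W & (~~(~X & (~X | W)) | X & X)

Y | ~W

Y | ~W & (~~(~X & (~X | W)) | X & X)
= Y | ~W & (~~~X | X & X)
= Y | ~W & (~~~X | X)
= Y | ~W & (~X | X)
= Y | ~W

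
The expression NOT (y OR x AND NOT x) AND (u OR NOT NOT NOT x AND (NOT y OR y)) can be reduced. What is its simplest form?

NOT (y OR x AND NOT x) AND (u OR NOT NOT NOT x AND (NOT y OR y))
= NOT (y OR x AND NOT x) AND (u OR NOT x AND (NOT y OR y))
= NOT y AND (u OR NOT x AND (NOT y OR y))
= NOT y AND (u OR NOT x)

NOT y AND (u OR NOT x)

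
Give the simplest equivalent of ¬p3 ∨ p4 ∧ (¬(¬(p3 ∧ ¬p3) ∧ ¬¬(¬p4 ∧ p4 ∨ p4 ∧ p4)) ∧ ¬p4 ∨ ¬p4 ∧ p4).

¬p3

¬p3 ∨ p4 ∧ (¬(¬(p3 ∧ ¬p3) ∧ ¬¬(¬p4 ∧ p4 ∨ p4 ∧ p4)) ∧ ¬p4 ∨ ¬p4 ∧ p4)
= ¬p3 ∨ p4 ∧ ((p3 ∧ ¬p3 ∨ ¬(¬p4 ∧ p4 ∨ p4 ∧ p4)) ∧ ¬p4 ∨ ¬p4 ∧ p4)   — De Morgan
= ¬p3 ∨ p4 ∧ ((p3 ∧ ¬p3 ∨ ¬p4) ∧ ¬p4 ∨ ¬p4 ∧ p4)   — distribution
= ¬p3 ∨ p4 ∧ (¬p4 ∧ ¬p4 ∨ ¬p4 ∧ p4)   — complement / identity
= ¬p3 ∨ p4 ∧ ¬p4   — distribution
= ¬p3   — complement / identity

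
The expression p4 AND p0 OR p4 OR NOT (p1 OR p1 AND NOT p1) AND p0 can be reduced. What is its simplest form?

p4 AND p0 OR p4 OR NOT (p1 OR p1 AND NOT p1) AND p0
= p4 OR NOT (p1 OR p1 AND NOT p1) AND p0   [absorption]
= p4 OR NOT p1 AND p0   [complement / identity]

p4 OR NOT p1 AND p0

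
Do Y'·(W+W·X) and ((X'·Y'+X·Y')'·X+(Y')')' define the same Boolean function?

No

E1: Y'·(W+W·X)
    = Y'·W   (absorption)
E2: ((X'·Y'+X·Y')'·X+(Y')')'
    = ((Y')'·X+(Y')')'   (distribution)
    = ((Y')')'   (absorption)
    = Y'   (double negation)
These differ: at W=0, X=0, Y=0, E1 = 0 but E2 = 1.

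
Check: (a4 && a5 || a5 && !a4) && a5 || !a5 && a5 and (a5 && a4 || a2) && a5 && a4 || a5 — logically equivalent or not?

E1: (a4 && a5 || a5 && !a4) && a5 || !a5 && a5
    = a5 && a5 || !a5 && a5   (distribution)
    = a5   (distribution)
E2: (a5 && a4 || a2) && a5 && a4 || a5
    = a5 && a4 || a5   (absorption)
    = a5   (absorption)
Both reduce to a5, so they are equivalent.

Yes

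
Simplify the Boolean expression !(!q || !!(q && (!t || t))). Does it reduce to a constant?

!(!q || !!(q && (!t || t)))
= q && !(q && (!t || t))   (De Morgan)
= q && !q   (complement / identity)
= false   (complement)

false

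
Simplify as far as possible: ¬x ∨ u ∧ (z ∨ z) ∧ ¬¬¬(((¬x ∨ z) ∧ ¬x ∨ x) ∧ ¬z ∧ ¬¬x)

¬x ∨ u ∧ z

¬x ∨ u ∧ (z ∨ z) ∧ ¬¬¬(((¬x ∨ z) ∧ ¬x ∨ x) ∧ ¬z ∧ ¬¬x)
= ¬x ∨ u ∧ (z ∨ z) ∧ ¬¬¬((¬x ∨ x) ∧ ¬z ∧ ¬¬x)   (absorption)
= ¬x ∨ u ∧ (z ∨ z) ∧ ¬¬¬(¬z ∧ ¬¬x)   (complement / identity)
= ¬x ∨ u ∧ (z ∨ z) ∧ ¬¬(z ∨ ¬x)   (De Morgan)
= ¬x ∨ u ∧ (z ∨ z) ∧ (z ∨ ¬x)   (double negation)
= ¬x ∨ u ∧ z ∧ (z ∨ ¬x)   (idempotence)
= ¬x ∨ u ∧ z   (absorption)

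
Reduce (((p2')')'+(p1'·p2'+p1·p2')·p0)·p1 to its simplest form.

(((p2')')'+(p1'·p2'+p1·p2')·p0)·p1
= (((p2')')'+p2'·p0)·p1   — distribution
= (p2'+p2'·p0)·p1   — double negation
= p2'·p1   — absorption

p2'·p1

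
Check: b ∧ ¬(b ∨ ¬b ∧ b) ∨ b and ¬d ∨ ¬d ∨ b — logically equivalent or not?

No

E1: b ∧ ¬(b ∨ ¬b ∧ b) ∨ b
    = b ∧ ¬b ∨ b   — complement / identity
    = b   — complement / identity
E2: ¬d ∨ ¬d ∨ b
    = ¬d ∨ b   — idempotence
These differ: at b=0, d=0, E1 = 0 but E2 = 1.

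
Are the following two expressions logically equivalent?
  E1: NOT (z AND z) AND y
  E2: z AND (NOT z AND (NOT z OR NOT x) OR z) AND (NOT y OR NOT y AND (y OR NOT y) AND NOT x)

No

E1: NOT (z AND z) AND y
    = NOT z AND y   [idempotence]
E2: z AND (NOT z AND (NOT z OR NOT x) OR z) AND (NOT y OR NOT y AND (y OR NOT y) AND NOT x)
    = z AND (NOT z AND (NOT z OR NOT x) OR z) AND (NOT y OR NOT y AND NOT x)   [complement / identity]
    = z AND (NOT z AND (NOT z OR NOT x) OR z) AND NOT y   [absorption]
    = z AND (NOT z OR z) AND NOT y   [absorption]
    = z AND NOT y   [complement / identity]
These differ: at x=0, y=1, z=0, E1 = 1 but E2 = 0.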